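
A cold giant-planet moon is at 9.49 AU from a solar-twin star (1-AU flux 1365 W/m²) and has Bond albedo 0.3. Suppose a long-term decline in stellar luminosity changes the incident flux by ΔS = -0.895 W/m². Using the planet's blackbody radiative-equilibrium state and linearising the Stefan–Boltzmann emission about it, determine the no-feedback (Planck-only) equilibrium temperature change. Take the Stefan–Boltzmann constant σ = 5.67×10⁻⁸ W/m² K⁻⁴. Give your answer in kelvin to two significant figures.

Irradiance scales as 1/d², so S = 1365 W/m² × (1/9.49)² = 15.16 W/m².
Unperturbed T_e = [15.16·(1−0.3)/(4σ)]^¼ = 82.70 K.
Only a fraction (1−α) is absorbed and it's spread over 4πR², so ΔF = (1−α)ΔS/4 = -0.1566 W/m².
The Planck feedback parameter is 4σT_e³ = 0.1283 W/m²/K.
ΔT₀ = ΔF/λ_P = -0.1566/0.1283 = -1.22 K.

-1.2 kelvin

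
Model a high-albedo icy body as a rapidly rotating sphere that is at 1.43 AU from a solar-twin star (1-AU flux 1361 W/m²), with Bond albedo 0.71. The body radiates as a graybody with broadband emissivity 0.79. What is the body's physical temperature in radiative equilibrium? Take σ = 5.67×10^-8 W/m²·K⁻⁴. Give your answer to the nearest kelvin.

By the inverse-square law, S = 1361/1.43² = 665.6 W/m².
Absorbed flux (global mean): S(1−α)/4 = 665.6·0.29/4 = 48.25 W/m².
Equating to εσT⁴ with ε = 0.79: T = (48.25/0.79σ)^(1/4) = 181.2 K.

181 kelvin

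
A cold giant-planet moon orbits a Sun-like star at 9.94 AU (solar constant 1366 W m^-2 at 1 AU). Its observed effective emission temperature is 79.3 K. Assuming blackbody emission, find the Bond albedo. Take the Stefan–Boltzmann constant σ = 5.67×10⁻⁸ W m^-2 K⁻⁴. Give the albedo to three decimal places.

0.351

Flux at the orbit: S = 1366/(9.94)² = 13.83 W m^-2.
Energy balance: S(1−α)/4 = σT⁴, so 1−α = 4σT⁴/S.
σT⁴ = 2.242 W m^-2, so 4σT⁴ = 8.969 W m^-2.
1−α = 8.969/13.83 = 0.6487, so α = 0.3513.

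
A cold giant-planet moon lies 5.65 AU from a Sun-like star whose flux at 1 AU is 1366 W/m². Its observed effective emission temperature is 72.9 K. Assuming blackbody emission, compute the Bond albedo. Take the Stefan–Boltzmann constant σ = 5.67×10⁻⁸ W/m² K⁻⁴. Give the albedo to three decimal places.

0.850

By the inverse-square law, S = 1366/5.65² = 42.79 W/m².
Rearranging the radiative balance, α = 1 − 4σT⁴/S.
σT⁴ = 1.601 W/m², so 4σT⁴ = 6.406 W/m².
1−α = 6.406/42.79 = 0.1497, so α = 0.8503.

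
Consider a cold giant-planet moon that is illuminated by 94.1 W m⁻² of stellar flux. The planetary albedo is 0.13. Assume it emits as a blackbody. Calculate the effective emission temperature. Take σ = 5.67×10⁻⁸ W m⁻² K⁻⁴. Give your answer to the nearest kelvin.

Averaging over the sphere, the absorbed flux is S(1−α)/4 = 20.47 W m⁻².
Balancing against σT⁴: T = (20.47/5.67×10⁻⁸)^(1/4) = 137.8 K.

138 kelvin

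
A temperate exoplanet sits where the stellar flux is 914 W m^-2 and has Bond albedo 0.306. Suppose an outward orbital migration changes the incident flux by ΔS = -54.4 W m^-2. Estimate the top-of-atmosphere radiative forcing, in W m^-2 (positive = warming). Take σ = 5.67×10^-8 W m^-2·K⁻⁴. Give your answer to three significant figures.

TOA radiative forcing: ΔF = (1−α)ΔS/4 = 0.694·(-54.4)/4 = -9.438 W m^-2.

-9.44 W m^-2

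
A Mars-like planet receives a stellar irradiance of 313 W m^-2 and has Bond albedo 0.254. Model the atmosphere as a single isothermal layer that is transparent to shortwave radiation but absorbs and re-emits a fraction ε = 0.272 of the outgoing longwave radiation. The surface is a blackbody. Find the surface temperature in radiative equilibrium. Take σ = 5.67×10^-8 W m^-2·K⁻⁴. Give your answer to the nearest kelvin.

At the top of the atmosphere, σT_e⁴ = S(1−α)/4 = 58.37 W m^-2, giving T_e = 179.1 K.
The surface balance (absorbed SW + ε·downward IR = σT_s⁴) with T_a⁴ = T_s⁴/2 reduces to T_s = T_e·[2/(2−ε)]^¼ = 185.8 K.

186 K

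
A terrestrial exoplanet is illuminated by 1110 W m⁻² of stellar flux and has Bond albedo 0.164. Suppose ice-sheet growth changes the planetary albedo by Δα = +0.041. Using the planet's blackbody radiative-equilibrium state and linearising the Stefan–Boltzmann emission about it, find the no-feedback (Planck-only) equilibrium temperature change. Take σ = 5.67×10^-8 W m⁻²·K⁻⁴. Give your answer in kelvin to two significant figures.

Reference equilibrium: T_e = [S(1−α)/(4σ)]^(1/4) = 252.9 K.
TOA radiative forcing: ΔF = −S·Δα/4 = −1110·(+0.041)/4 = -11.38 W m⁻².
Linearising σT⁴ gives d(σT⁴)/dT = 4σT_e³ = 3.669 W m⁻² per K.
So ΔT₀ = -11.38/3.669 = -3.10 K.

-3.1 kelvin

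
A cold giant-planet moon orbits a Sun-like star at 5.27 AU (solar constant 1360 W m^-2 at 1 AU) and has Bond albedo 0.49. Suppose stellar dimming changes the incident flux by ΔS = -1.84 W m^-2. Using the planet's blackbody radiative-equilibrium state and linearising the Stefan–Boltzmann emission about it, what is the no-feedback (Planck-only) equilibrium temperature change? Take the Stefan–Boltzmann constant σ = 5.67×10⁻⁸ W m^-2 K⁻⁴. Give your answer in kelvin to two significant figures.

-0.96 kelvin

By the inverse-square law, S = 1360/5.27² = 48.97 W m^-2.
Unperturbed T_e = [48.97·(1−0.49)/(4σ)]^¼ = 102.4 K.
Only a fraction (1−α) is absorbed and it's spread over 4πR², so ΔF = (1−α)ΔS/4 = -0.2346 W m^-2.
The Planck feedback parameter is 4σT_e³ = 0.2438 W m^-2/K.
ΔT₀ = ΔF/λ_P = -0.2346/0.2438 = -0.962 K.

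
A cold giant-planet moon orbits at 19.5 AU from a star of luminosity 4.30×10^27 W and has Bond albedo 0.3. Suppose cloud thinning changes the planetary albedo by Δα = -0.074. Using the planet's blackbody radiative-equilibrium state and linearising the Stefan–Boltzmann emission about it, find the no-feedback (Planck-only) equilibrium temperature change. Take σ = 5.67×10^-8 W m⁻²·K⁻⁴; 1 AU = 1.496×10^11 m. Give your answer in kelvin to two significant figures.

Orbital distance: d = 19.5 AU = 2.917×10^12 m.
S = L/(4πd²) = 40.21 W m⁻².
Unperturbed T_e = [40.21·(1−0.3)/(4σ)]^¼ = 105.5 K.
ΔF = −(S/4)Δα = −(40.21/4)×(-0.074) = 0.7439 W m⁻².
Planck response: λ_P = 4σT_e³ = 4·5.67×10⁻⁸·(105.5)³ = 0.2667 W m⁻²/K.
ΔT₀ = ΔF/λ_P = 0.7439/0.2667 = 2.79 K.

2.8 kelvin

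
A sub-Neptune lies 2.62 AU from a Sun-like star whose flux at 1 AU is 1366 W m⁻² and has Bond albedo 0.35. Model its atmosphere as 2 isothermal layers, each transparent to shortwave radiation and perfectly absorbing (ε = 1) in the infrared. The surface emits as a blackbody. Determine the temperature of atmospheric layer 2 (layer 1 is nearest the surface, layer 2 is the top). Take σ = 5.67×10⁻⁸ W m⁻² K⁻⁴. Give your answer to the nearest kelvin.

155 K

Flux at the orbit: S = 1366/(2.62)² = 199.0 W m⁻².
The effective emission temperature is T_e = [S(1−α)/(4σ)]^¼ = 154.5 K.
The net upward flux σT_e⁴ is constant between every pair of levels, so T_k⁴ = (N+1−k)T_e⁴.
With k = 2: T_2 = (2+1−2)^¼·154.5 K = 154.5 K.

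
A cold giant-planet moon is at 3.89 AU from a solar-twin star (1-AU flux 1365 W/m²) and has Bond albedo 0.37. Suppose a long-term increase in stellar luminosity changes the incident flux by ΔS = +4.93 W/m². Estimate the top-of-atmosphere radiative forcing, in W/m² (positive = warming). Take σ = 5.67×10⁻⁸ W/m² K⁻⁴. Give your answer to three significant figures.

By the inverse-square law, S = 1365/3.89² = 90.21 W/m².
Only a fraction (1−α) is absorbed and it's spread over 4πR², so ΔF = (1−α)ΔS/4 = 0.7765 W/m².

0.776 W/m²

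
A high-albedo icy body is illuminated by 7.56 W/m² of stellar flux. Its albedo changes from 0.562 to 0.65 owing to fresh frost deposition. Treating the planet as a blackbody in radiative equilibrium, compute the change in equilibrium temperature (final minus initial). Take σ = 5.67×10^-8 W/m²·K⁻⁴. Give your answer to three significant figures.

-3.37 kelvin

Initial: T₁ = [S(1−0.562)/(4σ)]^(1/4) = 61.81 K.
With α = 0.65, T₂ = 58.44 K.
Change: 58.44 − 61.81 = -3.371 K.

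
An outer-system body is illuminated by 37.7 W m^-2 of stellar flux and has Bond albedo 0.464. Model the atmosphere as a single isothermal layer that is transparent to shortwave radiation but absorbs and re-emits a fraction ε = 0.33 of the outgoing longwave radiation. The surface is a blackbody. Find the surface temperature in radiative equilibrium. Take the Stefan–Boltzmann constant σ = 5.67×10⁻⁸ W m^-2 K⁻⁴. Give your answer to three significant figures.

Effective emission temperature (TOA balance): σT_e⁴ = S(1−α)/4 = 5.052 W m^-2 → T_e = 97.16 K.
For a single slab of emissivity ε, T_s⁴ = 2T_e⁴/(2−ε); thus T_s = 97.16·(1.198)^(1/4) = 101.6 K.

102 K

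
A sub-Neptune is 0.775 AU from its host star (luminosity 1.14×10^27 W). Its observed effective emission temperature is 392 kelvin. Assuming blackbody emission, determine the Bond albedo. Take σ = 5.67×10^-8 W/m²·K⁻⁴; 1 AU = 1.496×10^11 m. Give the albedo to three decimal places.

0.206

d = 0.775 × 1.496×10^11 m = 1.159×10^11 m.
Flux at the orbit: S = L/(4πd²) = 1.14×10^27/(4π·(1.16×10^11)²) = 6749 W/m².
From σT⁴ = S(1−α)/4 we invert for α: 1−α = 4σT⁴/S.
σT⁴ = 1339 W/m², so 4σT⁴ = 5355 W/m².
Hence α = 1 − 5355/6749 = 0.2065.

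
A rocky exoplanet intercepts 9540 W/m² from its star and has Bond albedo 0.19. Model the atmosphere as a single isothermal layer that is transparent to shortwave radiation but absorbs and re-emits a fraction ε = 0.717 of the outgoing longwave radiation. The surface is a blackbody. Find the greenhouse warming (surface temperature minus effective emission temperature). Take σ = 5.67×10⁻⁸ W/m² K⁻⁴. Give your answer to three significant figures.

The planet radiates to space at T_e = [S(1−α)/(4σ)]^(1/4) = 429.6 K.
For a single slab of emissivity ε, T_s⁴ = 2T_e⁴/(2−ε); thus T_s = 429.6·(1.559)^(1/4) = 480.1 K.
Greenhouse warming: T_s − T_e = 50.43 K.

50.4 kelvin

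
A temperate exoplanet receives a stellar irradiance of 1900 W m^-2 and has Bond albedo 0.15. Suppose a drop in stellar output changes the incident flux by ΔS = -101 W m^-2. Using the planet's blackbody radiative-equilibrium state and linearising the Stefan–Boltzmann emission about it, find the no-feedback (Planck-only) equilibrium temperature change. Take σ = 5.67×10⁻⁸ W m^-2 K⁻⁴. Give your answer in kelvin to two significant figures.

Reference equilibrium: T_e = [S(1−α)/(4σ)]^(1/4) = 290.5 K.
ΔF = Δ[S(1−α)]/4 = (1−0.15)·-101/4 = -21.46 W m^-2.
Linearising σT⁴ gives d(σT⁴)/dT = 4σT_e³ = 5.560 W m^-2 per K.
So ΔT₀ = -21.46/5.560 = -3.86 K.

-3.9 kelvin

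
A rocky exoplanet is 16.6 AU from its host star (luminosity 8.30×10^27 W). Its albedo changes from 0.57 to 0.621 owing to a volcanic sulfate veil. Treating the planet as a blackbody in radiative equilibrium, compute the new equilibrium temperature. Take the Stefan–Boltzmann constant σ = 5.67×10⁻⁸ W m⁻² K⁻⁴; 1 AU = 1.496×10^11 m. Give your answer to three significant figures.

Orbital distance: d = 16.6 AU = 2.483×10^12 m.
Flux at the orbit: S = L/(4πd²) = 8.30×10^27/(4π·(2.48×10^12)²) = 107.1 W m⁻².
T₂ = [S(1−α₂)/(4σ)]^(1/4) = [107.1·0.379/(4σ)]^(1/4) = 115.7 K.

116 K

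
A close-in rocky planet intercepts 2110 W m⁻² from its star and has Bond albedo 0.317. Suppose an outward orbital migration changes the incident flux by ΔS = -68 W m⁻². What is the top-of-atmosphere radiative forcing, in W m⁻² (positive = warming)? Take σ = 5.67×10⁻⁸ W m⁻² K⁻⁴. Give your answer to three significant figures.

-11.6 W m⁻²

ΔF = Δ[S(1−α)]/4 = (1−0.317)·-68/4 = -11.61 W m⁻².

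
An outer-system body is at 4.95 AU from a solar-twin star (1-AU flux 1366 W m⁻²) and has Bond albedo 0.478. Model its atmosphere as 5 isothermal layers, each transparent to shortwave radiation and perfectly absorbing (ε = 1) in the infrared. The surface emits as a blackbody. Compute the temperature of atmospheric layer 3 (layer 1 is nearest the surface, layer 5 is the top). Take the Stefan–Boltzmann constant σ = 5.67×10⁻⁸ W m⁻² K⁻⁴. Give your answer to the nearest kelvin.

Flux at the orbit: S = 1366/(4.95)² = 55.75 W m⁻².
Top-of-atmosphere balance: σT_e⁴ = S(1−α)/4 = 7.275 W m⁻² → T_e = 106.4 K.
In the N-layer model, layer k (counted from the surface) has T_k = (N+1−k)^(1/4)·T_e.
T_3 = (3)^(1/4)·106.4 = 140.1 K.

140 K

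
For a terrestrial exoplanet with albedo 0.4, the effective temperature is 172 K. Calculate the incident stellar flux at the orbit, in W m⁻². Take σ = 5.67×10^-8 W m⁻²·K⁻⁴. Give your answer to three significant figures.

Invert the energy balance for S: S = 4σT⁴/(1−α).
The emitted flux is σT⁴ = 49.62 W m⁻².
So S = 4×49.62/(1−0.4) = 330.8 W m⁻².

331 W m⁻²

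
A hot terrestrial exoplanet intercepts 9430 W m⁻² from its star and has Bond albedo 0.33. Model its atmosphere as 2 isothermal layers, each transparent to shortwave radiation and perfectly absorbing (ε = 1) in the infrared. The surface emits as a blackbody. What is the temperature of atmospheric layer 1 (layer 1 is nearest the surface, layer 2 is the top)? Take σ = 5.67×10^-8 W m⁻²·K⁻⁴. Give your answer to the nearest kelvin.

OLR = S(1−α)/4 = 1580 W m⁻²; the top layer radiates at T_e = 408.5 K.
In the N-layer model, layer k (counted from the surface) has T_k = (N+1−k)^(1/4)·T_e.
T_1 = (2)^(1/4)·408.5 = 485.8 K.

486 kelvin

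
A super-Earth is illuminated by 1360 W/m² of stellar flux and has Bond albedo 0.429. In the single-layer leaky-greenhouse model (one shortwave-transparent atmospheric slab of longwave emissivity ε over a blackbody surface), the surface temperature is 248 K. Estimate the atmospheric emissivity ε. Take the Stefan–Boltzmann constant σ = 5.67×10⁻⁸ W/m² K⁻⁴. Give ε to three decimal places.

First, T_e = [1360·(1−0.429)/(4σ)]^(1/4) = 241.9 K.
Inverting T_s⁴ = 2T_e⁴/(2−ε): (T_e/T_s)⁴ = 0.9052, so ε = 2(1 − 0.9052) = 0.1897.

0.190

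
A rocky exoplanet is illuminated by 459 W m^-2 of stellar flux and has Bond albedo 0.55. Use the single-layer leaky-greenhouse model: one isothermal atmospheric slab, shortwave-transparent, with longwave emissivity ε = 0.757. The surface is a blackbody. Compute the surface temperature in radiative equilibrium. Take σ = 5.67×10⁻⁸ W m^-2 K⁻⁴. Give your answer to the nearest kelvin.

196 K

Effective emission temperature (TOA balance): σT_e⁴ = S(1−α)/4 = 51.64 W m^-2 → T_e = 173.7 K.
Surface balance with a leaky layer gives σT_s⁴ = σT_e⁴·2/(2−ε), so T_s = T_e·[2/(2−0.757)]^(1/4) = 195.7 K.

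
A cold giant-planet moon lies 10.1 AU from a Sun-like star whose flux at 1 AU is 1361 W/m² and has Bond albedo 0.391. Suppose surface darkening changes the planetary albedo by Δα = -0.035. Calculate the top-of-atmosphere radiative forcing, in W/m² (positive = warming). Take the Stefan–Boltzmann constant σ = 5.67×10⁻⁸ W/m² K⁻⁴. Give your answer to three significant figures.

0.117 W/m²

By the inverse-square law, S = 1361/10.1² = 13.34 W/m².
The change in absorbed flux is Δ[S(1−α)/4] = −SΔα/4 = 0.1167 W/m².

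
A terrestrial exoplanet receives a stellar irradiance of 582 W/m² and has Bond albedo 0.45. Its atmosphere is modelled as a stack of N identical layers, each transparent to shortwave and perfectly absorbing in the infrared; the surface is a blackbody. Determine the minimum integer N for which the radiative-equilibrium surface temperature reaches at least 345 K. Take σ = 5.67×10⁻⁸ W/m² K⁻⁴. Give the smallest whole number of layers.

Top-of-atmosphere balance: σT_e⁴ = S(1−α)/4 = 80.03 W/m² → T_e = 193.8 K.
Since T_s⁴ = (N+1)T_e⁴, we need N ≥ (T_s/T_e)⁴ − 1 = 9.038.
So N ≥ 9.038; the smallest integer is N = 10.

10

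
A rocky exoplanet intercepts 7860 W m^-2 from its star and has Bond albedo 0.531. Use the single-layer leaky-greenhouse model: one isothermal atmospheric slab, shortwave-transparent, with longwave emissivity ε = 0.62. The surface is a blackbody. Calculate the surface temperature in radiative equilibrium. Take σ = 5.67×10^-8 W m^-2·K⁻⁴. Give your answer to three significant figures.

392 K

The planet radiates to space at T_e = [S(1−α)/(4σ)]^(1/4) = 357.1 K.
For a single slab of emissivity ε, T_s⁴ = 2T_e⁴/(2−ε); thus T_s = 357.1·(1.449)^(1/4) = 391.8 K.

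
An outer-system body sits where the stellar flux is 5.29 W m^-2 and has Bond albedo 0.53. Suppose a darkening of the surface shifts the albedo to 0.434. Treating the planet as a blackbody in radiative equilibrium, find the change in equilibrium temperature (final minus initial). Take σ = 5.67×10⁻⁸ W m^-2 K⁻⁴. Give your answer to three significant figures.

2.74 K

Before: T₁ = [5.290·0.47/(4σ)]^(1/4) = 57.54 K.
Final:   T₂ = [S(1−0.434)/(4σ)]^(1/4) = 60.28 K.
Change: 60.28 − 57.54 = 2.737 K.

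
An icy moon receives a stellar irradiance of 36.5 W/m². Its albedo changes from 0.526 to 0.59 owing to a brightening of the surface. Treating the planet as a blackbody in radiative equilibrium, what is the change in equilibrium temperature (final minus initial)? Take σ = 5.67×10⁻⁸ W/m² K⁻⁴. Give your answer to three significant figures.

Initial: T₁ = [S(1−0.526)/(4σ)]^(1/4) = 93.46 K.
Final:   T₂ = [S(1−0.59)/(4σ)]^(1/4) = 90.13 K.
ΔT = T₂ − T₁ = -3.328 K.

-3.33 K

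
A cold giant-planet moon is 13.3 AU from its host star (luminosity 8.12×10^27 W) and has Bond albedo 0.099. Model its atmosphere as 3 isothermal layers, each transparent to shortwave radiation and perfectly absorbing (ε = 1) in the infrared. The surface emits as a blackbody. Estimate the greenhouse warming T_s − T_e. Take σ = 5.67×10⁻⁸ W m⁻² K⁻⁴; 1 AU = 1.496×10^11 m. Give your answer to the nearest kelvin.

d = 13.3 × 1.496×10^11 m = 1.990×10^12 m.
Spreading L over a sphere of radius d: S = 8.12×10^27/(4π·1.99×10^12²) = 163.2 W m⁻².
OLR = S(1−α)/4 = 36.77 W m⁻²; the top layer radiates at T_e = 159.6 K.
Surface: T_s = (4)^¼·T_e = 225.7 K.
So the greenhouse effect raises the surface by 225.7 − 159.6 = 66.10 K.

66 K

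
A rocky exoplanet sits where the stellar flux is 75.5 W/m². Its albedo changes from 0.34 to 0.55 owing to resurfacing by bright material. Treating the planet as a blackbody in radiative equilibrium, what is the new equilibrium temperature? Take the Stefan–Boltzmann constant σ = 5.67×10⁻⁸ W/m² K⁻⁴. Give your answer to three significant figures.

111 kelvin

T₂ = [S(1−α₂)/(4σ)]^(1/4) = [75.50·0.45/(4σ)]^(1/4) = 110.6 K.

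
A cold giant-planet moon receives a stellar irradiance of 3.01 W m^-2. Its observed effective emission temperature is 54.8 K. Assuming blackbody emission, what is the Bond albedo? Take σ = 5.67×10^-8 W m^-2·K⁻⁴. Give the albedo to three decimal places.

0.320

Rearranging the radiative balance, α = 1 − 4σT⁴/S.
σT⁴ = 0.5113 W m^-2, so 4σT⁴ = 2.045 W m^-2.
Hence α = 1 − 2.045/3.010 = 0.3205.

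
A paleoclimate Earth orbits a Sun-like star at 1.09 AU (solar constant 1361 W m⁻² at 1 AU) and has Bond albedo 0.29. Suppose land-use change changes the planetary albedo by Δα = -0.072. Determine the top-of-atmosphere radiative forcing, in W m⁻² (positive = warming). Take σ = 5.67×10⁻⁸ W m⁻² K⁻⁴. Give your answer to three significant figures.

20.6 W m⁻²

Irradiance scales as 1/d², so S = 1361 W m⁻² × (1/1.09)² = 1146 W m⁻².
TOA radiative forcing: ΔF = −S·Δα/4 = −1146·(-0.072)/4 = 20.62 W m⁻².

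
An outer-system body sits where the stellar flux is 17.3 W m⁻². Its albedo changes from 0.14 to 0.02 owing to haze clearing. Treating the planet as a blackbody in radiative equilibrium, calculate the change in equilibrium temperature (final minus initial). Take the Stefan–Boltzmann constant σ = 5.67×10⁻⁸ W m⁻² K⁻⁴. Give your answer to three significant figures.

Before: T₁ = [17.30·0.86/(4σ)]^(1/4) = 90.00 K.
Final:   T₂ = [S(1−0.02)/(4σ)]^(1/4) = 92.98 K.
Change: 92.98 − 90.00 = 2.987 K.

2.99 K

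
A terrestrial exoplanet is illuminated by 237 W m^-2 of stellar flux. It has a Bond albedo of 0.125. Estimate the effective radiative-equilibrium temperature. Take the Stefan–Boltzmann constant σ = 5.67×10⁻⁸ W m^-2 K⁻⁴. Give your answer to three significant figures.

The planet absorbs (1−α)S over its disc πR² and re-emits over 4πR², so the mean absorbed flux is (1−0.125)·237.0/4 = 51.84 W m^-2.
In equilibrium σT⁴ equals this, so T = 173.9 K.

174 K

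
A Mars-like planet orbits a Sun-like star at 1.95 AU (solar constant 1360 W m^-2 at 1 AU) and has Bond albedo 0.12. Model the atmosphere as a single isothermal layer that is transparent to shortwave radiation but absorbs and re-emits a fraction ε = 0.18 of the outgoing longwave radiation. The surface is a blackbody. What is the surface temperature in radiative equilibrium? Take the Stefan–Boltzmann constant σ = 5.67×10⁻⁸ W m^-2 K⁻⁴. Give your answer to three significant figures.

By the inverse-square law, S = 1360/1.95² = 357.7 W m^-2.
At the top of the atmosphere, σT_e⁴ = S(1−α)/4 = 78.69 W m^-2, giving T_e = 193.0 K.
Surface balance with a leaky layer gives σT_s⁴ = σT_e⁴·2/(2−ε), so T_s = T_e·[2/(2−0.18)]^(1/4) = 197.6 K.

198 K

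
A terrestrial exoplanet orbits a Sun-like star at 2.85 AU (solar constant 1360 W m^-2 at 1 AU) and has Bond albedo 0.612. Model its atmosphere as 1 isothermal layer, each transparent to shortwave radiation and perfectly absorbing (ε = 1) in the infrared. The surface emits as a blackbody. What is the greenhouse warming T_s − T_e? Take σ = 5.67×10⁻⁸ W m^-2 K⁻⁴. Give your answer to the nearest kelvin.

Flux at the orbit: S = 1360/(2.85)² = 167.4 W m^-2.
OLR = S(1−α)/4 = 16.24 W m^-2; the top layer radiates at T_e = 130.1 K.
Surface: T_s = (2)^¼·T_e = 154.7 K.
So the greenhouse effect raises the surface by 154.7 − 130.1 = 24.61 K.

25 K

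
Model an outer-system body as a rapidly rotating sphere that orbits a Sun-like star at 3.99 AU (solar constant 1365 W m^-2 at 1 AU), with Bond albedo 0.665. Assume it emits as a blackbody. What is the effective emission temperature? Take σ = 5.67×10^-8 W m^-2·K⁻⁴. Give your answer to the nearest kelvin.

By the inverse-square law, S = 1365/3.99² = 85.74 W m^-2.
The planet absorbs (1−α)S over its disc πR² and re-emits over 4πR², so the mean absorbed flux is (1−0.665)·85.74/4 = 7.181 W m^-2.
Balancing against σT⁴: T = (7.181/5.67×10⁻⁸)^(1/4) = 106.1 K.

106 K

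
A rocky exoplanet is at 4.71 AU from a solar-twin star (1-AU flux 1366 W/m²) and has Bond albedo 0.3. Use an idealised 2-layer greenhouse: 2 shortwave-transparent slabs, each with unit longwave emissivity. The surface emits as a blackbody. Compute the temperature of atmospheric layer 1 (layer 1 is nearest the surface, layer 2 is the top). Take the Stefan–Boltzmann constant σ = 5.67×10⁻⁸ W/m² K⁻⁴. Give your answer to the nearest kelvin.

140 K

By the inverse-square law, S = 1366/4.71² = 61.58 W/m².
The effective emission temperature is T_e = [S(1−α)/(4σ)]^¼ = 117.4 K.
The net upward flux σT_e⁴ is constant between every pair of levels, so T_k⁴ = (N+1−k)T_e⁴.
T_1 = (2)^(1/4)·117.4 = 139.6 K.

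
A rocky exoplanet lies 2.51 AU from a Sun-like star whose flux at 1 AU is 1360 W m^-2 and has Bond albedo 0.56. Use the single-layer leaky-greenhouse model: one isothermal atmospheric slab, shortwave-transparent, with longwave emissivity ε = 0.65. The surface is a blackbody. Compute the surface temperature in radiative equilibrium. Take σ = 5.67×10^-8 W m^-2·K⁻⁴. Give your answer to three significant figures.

158 kelvin

By the inverse-square law, S = 1360/2.51² = 215.9 W m^-2.
At the top of the atmosphere, σT_e⁴ = S(1−α)/4 = 23.75 W m^-2, giving T_e = 143.1 K.
For a single slab of emissivity ε, T_s⁴ = 2T_e⁴/(2−ε); thus T_s = 143.1·(1.481)^(1/4) = 157.8 K.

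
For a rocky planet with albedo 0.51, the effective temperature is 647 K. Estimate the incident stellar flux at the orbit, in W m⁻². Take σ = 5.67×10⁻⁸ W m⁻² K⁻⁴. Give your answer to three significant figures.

81100 W m⁻²

Invert the energy balance for S: S = 4σT⁴/(1−α).
σT⁴ = 5.67×10⁻⁸·(647)⁴ = 9936 W m⁻².
So S = 4×9936/(1−0.51) = 81110 W m⁻².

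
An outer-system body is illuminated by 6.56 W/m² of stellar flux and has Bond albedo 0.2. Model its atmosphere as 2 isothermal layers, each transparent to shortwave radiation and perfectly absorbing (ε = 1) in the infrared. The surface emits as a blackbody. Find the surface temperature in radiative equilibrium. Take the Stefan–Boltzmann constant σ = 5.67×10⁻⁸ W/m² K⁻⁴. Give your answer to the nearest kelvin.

91 kelvin

OLR = S(1−α)/4 = 1.312 W/m²; the top layer radiates at T_e = 69.36 K.
For an N-layer opaque stack, T_s⁴ = (N+1)T_e⁴, hence T_s = (3)^(1/4)×69.36 K = 91.28 K.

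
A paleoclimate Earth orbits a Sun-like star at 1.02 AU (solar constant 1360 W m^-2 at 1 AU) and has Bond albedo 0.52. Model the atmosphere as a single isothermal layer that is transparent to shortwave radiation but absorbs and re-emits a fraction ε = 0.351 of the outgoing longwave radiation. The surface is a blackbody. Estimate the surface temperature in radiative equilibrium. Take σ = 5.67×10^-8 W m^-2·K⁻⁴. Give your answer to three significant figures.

By the inverse-square law, S = 1360/1.02² = 1307 W m^-2.
At the top of the atmosphere, σT_e⁴ = S(1−α)/4 = 156.9 W m^-2, giving T_e = 229.3 K.
For a single slab of emissivity ε, T_s⁴ = 2T_e⁴/(2−ε); thus T_s = 229.3·(1.213)^(1/4) = 240.7 K.

241 K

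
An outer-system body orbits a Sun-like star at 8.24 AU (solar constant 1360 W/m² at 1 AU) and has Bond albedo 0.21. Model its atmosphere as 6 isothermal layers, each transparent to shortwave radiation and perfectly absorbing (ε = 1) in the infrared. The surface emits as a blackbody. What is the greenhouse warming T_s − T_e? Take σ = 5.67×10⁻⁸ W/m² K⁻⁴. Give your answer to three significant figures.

57.3 K

Flux at the orbit: S = 1360/(8.24)² = 20.03 W/m².
OLR = S(1−α)/4 = 3.956 W/m²; the top layer radiates at T_e = 91.39 K.
Surface: T_s = (7)^¼·T_e = 148.7 K.
Warming: T_s − T_e = 57.27 K.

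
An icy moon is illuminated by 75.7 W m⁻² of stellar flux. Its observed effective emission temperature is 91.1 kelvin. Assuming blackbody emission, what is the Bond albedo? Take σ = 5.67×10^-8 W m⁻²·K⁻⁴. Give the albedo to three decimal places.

0.794

Energy balance: S(1−α)/4 = σT⁴, so 1−α = 4σT⁴/S.
σT⁴ = 3.905 W m⁻², so 4σT⁴ = 15.62 W m⁻².
Hence α = 1 − 15.62/75.70 = 0.7936.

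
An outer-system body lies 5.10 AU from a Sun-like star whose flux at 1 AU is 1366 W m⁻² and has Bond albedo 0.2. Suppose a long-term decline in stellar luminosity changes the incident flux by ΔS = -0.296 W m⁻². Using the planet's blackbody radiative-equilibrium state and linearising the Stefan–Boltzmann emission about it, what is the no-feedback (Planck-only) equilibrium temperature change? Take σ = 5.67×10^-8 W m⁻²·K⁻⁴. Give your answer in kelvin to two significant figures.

-0.16 K

Flux at the orbit: S = 1366/(5.10)² = 52.52 W m⁻².
The baseline emission temperature is T_e = 116.7 K.
ΔF = Δ[S(1−α)]/4 = (1−0.2)·-0.296/4 = -0.05920 W m⁻².
Planck response: λ_P = 4σT_e³ = 4·5.67×10⁻⁸·(116.7)³ = 0.3601 W m⁻²/K.
Hence the no-feedback warming is ΔF/(4σT_e³) = -0.164 K.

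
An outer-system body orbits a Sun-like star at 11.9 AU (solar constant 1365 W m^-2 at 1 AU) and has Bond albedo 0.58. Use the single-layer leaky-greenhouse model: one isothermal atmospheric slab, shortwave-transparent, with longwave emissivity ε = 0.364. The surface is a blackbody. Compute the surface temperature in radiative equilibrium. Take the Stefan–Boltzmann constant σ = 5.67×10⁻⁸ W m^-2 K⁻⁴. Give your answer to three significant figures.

Flux at the orbit: S = 1365/(11.9)² = 9.639 W m^-2.
The planet radiates to space at T_e = [S(1−α)/(4σ)]^(1/4) = 65.00 K.
Surface balance with a leaky layer gives σT_s⁴ = σT_e⁴·2/(2−ε), so T_s = T_e·[2/(2−0.364)]^(1/4) = 68.35 K.

68.3 K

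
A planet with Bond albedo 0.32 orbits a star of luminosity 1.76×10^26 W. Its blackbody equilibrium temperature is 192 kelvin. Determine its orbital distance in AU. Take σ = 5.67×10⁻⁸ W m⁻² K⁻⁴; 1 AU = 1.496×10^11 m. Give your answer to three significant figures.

1.18 AU

Required flux: S = 4σT⁴/(1−α) = 453.3 W m⁻².
From L = 4πd²S, d = √(1.76×10^26/(4π·453.3)) = 1.758×10^11 m = 1.175 AU.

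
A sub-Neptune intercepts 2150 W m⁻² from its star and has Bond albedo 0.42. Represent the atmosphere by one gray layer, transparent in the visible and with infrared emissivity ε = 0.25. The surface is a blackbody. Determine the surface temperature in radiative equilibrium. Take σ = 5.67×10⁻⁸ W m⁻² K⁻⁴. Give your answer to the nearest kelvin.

Effective emission temperature (TOA balance): σT_e⁴ = S(1−α)/4 = 311.8 W m⁻² → T_e = 272.3 K.
Surface balance with a leaky layer gives σT_s⁴ = σT_e⁴·2/(2−ε), so T_s = T_e·[2/(2−0.25)]^(1/4) = 281.5 K.

282 kelvin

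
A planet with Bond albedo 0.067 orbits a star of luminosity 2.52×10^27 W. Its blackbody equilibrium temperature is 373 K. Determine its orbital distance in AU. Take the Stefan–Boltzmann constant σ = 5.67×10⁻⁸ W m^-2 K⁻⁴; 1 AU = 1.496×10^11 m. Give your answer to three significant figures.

Energy balance gives S = 4σT⁴/(1−α) = 4705 W m^-2.
S = L/(4πd²) → d = √(L/4πS) = √(2.52×10^27/(4π·4705)) = 2.064×10^11 m = 1.380 AU.

1.38 AU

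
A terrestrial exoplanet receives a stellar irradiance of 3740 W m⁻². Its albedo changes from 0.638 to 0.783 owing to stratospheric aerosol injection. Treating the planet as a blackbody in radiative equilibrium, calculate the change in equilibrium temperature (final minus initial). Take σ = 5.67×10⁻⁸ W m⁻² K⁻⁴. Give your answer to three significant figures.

With α = 0.638, T₁ = 278.0 K.
After:  T₂ = [3740·0.217/(4σ)]^(1/4) = 244.6 K.
Change: 244.6 − 278.0 = -33.38 K.

-33.4 K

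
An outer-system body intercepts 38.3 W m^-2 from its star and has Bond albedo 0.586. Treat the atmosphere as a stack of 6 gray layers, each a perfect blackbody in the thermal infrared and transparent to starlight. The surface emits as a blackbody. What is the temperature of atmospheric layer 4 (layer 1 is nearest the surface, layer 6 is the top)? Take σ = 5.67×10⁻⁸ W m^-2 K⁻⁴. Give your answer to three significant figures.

120 K

Top-of-atmosphere balance: σT_e⁴ = S(1−α)/4 = 3.964 W m^-2 → T_e = 91.44 K.
The net upward flux σT_e⁴ is constant between every pair of levels, so T_k⁴ = (N+1−k)T_e⁴.
T_4 = (3)^(1/4)·91.44 = 120.3 K.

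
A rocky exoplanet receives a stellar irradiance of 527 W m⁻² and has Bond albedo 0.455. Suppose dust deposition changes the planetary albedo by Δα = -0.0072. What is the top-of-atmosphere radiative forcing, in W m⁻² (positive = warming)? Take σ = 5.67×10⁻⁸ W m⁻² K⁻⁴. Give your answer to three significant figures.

The change in absorbed flux is Δ[S(1−α)/4] = −SΔα/4 = 0.9486 W m⁻².

0.949 W m⁻²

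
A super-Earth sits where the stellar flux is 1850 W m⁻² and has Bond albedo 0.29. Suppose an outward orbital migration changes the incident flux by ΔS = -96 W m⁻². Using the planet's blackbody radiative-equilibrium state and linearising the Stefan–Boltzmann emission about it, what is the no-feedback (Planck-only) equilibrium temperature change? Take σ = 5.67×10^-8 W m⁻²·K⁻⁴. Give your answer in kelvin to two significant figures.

-3.6 K

The baseline emission temperature is T_e = 275.9 K.
Only a fraction (1−α) is absorbed and it's spread over 4πR², so ΔF = (1−α)ΔS/4 = -17.04 W m⁻².
Planck response: λ_P = 4σT_e³ = 4·5.67×10⁻⁸·(275.9)³ = 4.761 W m⁻²/K.
Hence the no-feedback warming is ΔF/(4σT_e³) = -3.58 K.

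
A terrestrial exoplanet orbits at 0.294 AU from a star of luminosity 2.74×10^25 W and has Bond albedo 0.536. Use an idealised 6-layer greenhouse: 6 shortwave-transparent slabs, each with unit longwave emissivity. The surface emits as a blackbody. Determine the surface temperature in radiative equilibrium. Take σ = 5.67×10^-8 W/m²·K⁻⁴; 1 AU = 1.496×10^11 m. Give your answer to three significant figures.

d = 0.294 × 1.496×10^11 m = 4.398×10^10 m.
S = L/(4πd²) = 1127 W/m².
OLR = S(1−α)/4 = 130.7 W/m²; the top layer radiates at T_e = 219.1 K.
For an N-layer opaque stack, T_s⁴ = (N+1)T_e⁴, hence T_s = (7)^(1/4)×219.1 K = 356.4 K.

356 K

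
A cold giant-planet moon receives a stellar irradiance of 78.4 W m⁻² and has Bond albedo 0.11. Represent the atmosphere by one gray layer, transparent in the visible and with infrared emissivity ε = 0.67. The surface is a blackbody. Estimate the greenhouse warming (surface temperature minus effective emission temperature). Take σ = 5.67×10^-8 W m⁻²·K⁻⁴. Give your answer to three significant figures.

The planet radiates to space at T_e = [S(1−α)/(4σ)]^(1/4) = 132.4 K.
For a single slab of emissivity ε, T_s⁴ = 2T_e⁴/(2−ε); thus T_s = 132.4·(1.504)^(1/4) = 146.7 K.
The atmosphere warms the surface by 14.22 K.

14.2 K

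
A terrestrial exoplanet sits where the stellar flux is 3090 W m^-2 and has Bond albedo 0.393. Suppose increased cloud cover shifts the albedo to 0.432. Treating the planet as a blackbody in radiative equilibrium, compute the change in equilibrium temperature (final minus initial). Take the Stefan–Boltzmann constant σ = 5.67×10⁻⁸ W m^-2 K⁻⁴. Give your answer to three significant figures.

-4.97 K

Initial: T₁ = [S(1−0.393)/(4σ)]^(1/4) = 301.6 K.
Final:   T₂ = [S(1−0.432)/(4σ)]^(1/4) = 296.6 K.
ΔT = T₂ − T₁ = -4.965 K.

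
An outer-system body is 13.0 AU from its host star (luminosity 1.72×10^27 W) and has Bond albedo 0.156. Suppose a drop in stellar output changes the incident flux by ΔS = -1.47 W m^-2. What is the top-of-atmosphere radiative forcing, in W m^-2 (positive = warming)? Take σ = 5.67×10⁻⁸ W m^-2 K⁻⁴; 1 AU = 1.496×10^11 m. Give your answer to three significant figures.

-0.310 W m^-2

Orbital distance: d = 13.0 AU = 1.945×10^12 m.
Flux at the orbit: S = L/(4πd²) = 1.72×10^27/(4π·(1.94×10^12)²) = 36.19 W m^-2.
Only a fraction (1−α) is absorbed and it's spread over 4πR², so ΔF = (1−α)ΔS/4 = -0.3102 W m^-2.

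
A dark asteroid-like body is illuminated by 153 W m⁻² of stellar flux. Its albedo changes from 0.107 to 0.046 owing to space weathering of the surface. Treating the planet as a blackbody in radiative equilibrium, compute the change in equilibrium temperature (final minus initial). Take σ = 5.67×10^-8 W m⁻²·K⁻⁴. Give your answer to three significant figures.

2.61 K

Before: T₁ = [153.0·0.893/(4σ)]^(1/4) = 156.7 K.
Final:   T₂ = [S(1−0.046)/(4σ)]^(1/4) = 159.3 K.
Change: 159.3 − 156.7 = 2.610 K.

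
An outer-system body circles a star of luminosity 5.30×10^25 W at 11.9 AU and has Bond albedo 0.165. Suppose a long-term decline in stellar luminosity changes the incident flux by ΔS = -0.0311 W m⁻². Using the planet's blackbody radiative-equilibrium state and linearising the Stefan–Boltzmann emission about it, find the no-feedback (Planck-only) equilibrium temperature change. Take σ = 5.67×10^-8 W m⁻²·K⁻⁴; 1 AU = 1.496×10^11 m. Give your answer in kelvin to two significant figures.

-0.27 K

d = 11.9 × 1.496×10^11 m = 1.780×10^12 m.
S = L/(4πd²) = 1.331 W m⁻².
Unperturbed T_e = [1.331·(1−0.165)/(4σ)]^¼ = 47.05 K.
TOA radiative forcing: ΔF = (1−α)ΔS/4 = 0.835·(-0.0311)/4 = -0.006492 W m⁻².
The Planck feedback parameter is 4σT_e³ = 0.02362 W m⁻²/K.
Hence the no-feedback warming is ΔF/(4σT_e³) = -0.275 K.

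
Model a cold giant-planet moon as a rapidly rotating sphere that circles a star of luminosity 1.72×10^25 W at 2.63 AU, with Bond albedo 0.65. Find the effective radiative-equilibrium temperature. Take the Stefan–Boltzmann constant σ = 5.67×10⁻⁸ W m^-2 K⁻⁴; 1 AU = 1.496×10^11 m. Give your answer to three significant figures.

60.8 kelvin

d = 2.63 × 1.496×10^11 m = 3.934×10^11 m.
Spreading L over a sphere of radius d: S = 1.72×10^25/(4π·3.93×10^11²) = 8.842 W m^-2.
Averaging over the sphere, the absorbed flux is S(1−α)/4 = 0.7737 W m^-2.
Balancing against σT⁴: T = (0.7737/5.67×10⁻⁸)^(1/4) = 60.78 K.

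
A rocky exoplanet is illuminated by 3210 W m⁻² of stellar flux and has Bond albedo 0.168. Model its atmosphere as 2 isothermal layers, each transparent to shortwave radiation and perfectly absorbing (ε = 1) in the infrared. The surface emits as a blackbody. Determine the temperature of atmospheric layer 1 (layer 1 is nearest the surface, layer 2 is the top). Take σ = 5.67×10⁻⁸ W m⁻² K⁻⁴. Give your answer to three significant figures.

OLR = S(1−α)/4 = 667.7 W m⁻²; the top layer radiates at T_e = 329.4 K.
In the N-layer model, layer k (counted from the surface) has T_k = (N+1−k)^(1/4)·T_e.
T_1 = (2)^(1/4)·329.4 = 391.7 K.

392 kelvin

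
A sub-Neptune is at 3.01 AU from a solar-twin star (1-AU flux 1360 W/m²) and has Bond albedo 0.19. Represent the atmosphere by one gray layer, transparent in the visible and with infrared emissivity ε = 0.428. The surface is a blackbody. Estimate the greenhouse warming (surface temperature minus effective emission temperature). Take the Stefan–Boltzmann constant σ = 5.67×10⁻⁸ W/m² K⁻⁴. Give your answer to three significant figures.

9.44 K

Irradiance scales as 1/d², so S = 1360 W/m² × (1/3.01)² = 150.1 W/m².
At the top of the atmosphere, σT_e⁴ = S(1−α)/4 = 30.40 W/m², giving T_e = 152.2 K.
Surface balance with a leaky layer gives σT_s⁴ = σT_e⁴·2/(2−ε), so T_s = T_e·[2/(2−0.428)]^(1/4) = 161.6 K.
Greenhouse warming: T_s − T_e = 9.442 K.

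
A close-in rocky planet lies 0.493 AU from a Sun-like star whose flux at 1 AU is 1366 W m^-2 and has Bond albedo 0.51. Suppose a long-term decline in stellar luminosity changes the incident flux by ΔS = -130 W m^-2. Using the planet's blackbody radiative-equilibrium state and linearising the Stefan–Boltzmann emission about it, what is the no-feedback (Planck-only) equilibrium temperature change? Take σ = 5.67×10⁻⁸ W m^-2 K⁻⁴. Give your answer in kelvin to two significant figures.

-1.9 kelvin

Flux at the orbit: S = 1366/(0.493)² = 5620 W m^-2.
The baseline emission temperature is T_e = 332.0 K.
ΔF = Δ[S(1−α)]/4 = (1−0.51)·-130/4 = -15.92 W m^-2.
Planck response: λ_P = 4σT_e³ = 4·5.67×10⁻⁸·(332.0)³ = 8.296 W m^-2/K.
Hence the no-feedback warming is ΔF/(4σT_e³) = -1.92 K.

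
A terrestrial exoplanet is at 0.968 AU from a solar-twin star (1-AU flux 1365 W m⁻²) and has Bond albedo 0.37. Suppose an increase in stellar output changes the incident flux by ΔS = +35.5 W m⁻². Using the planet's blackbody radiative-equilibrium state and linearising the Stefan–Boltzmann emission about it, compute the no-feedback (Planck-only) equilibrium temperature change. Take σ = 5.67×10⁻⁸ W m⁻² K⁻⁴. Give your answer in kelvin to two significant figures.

By the inverse-square law, S = 1365/0.968² = 1457 W m⁻².
Reference equilibrium: T_e = [S(1−α)/(4σ)]^(1/4) = 252.2 K.
ΔF = Δ[S(1−α)]/4 = (1−0.37)·+35.5/4 = 5.591 W m⁻².
Planck response: λ_P = 4σT_e³ = 4·5.67×10⁻⁸·(252.2)³ = 3.639 W m⁻²/K.
So ΔT₀ = 5.591/3.639 = 1.54 K.

1.5 kelvin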